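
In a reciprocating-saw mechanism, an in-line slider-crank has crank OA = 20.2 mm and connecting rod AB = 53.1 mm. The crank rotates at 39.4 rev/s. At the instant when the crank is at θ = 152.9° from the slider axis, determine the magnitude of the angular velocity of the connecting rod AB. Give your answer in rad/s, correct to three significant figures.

ω = 247.6 rad/s (converted from 39.4 rev/s).
The rod makes angle φ with the slider axis where L sinφ = r sinθ; differentiating, L cosφ·φ̇ = r ω cosθ.
L cosφ = √(L² − r² sin²θ) = 0.052297 m.
|ω_rod| = r ω |cosθ| / √(L² − r² sin²θ) = 0.0202·247.6·0.89021/0.052297 = 85.123 rad/s.

85.1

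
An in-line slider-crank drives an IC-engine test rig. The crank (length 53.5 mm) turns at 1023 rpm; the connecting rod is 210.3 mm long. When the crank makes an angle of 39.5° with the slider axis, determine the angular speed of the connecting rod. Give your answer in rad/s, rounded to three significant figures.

ω = 107.1 rad/s (converted from 1023 rpm).
The rod makes angle φ with the slider axis where L sinφ = r sinθ; differentiating, L cosφ·φ̇ = r ω cosθ.
L cosφ = √(L² − r² sin²θ) = 0.20753 m.
|ω_rod| = r ω |cosθ| / √(L² − r² sin²θ) = 0.0535·107.1·0.77162/0.20753 = 21.31 rad/s.

21.3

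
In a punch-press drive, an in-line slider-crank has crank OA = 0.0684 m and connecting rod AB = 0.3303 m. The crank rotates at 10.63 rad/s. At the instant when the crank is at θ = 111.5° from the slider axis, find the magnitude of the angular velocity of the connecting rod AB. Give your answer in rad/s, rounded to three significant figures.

ω = 10.63 rad/s
The rod makes angle φ with the slider axis where L sinφ = r sinθ; differentiating, L cosφ·φ̇ = r ω cosθ.
L cosφ = √(L² − r² sin²θ) = 0.32411 m.
|ω_rod| = r ω |cosθ| / √(L² − r² sin²θ) = 0.0684·10.63·0.36650/0.32411 = 0.82219 rad/s.

0.822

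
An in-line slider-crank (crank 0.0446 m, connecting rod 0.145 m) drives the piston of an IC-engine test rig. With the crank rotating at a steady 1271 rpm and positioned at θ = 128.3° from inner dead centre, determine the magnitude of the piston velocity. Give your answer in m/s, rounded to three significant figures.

ω = 2π·1271/60 = 133.1 rad/s
For an in-line slider-crank, x = r cosθ + √(L² − r² sin²θ), so v = −rω sinθ·[1 + r cosθ/√(L² − r² sin²θ)].
With r = 0.0446 m, L = 0.145 m, θ = 128.3°: √(L² − r² sin²θ) = 0.14071 m.
v = −0.0446·133.1·0.78478·[1 + 0.0446·-0.61978/0.14071] = -3.7434 m/s.
|v| = 3.7434 m/s.

3.74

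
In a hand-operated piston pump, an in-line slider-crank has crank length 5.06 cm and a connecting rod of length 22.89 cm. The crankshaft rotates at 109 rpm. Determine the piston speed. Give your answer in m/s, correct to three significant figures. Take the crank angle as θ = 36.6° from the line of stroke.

0.406

ω = 2π·109/60 = 11.41 rad/s
For an in-line slider-crank, x = r cosθ + √(L² − r² sin²θ), so v = −rω sinθ·[1 + r cosθ/√(L² − r² sin²θ)].
With r = 0.0506 m, L = 0.2289 m, θ = 36.6°: √(L² − r² sin²θ) = 0.2269 m.
v = −0.0506·11.41·0.59622·[1 + 0.0506·0.80282/0.2269] = -0.40601 m/s.
|v| = 0.40601 m/s.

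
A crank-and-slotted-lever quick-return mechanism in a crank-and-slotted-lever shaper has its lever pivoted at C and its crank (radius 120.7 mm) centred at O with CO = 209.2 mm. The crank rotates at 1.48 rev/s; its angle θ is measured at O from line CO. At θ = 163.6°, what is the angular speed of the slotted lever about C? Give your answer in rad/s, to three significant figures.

9.08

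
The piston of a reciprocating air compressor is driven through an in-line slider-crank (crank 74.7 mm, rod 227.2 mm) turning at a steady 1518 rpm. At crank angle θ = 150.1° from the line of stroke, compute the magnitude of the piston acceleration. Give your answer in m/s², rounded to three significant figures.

ω = 2π·1518/60 = 159 rad/s
x(θ) = r cosθ + √(L² − r² sin²θ); with ω constant, a = ω²·d²x/dθ².
d²x/dθ² = −r cosθ − r²(cos2θ)/√u − r⁴ sin²2θ/(4u^{3/2}),  u = L² − r² sin²θ = 0.0502332 m².
Substituting r = 0.0747 m, L = 0.2272 m, θ = 150.1°: d²x/dθ² = +0.051717 m.
a = ω²·d²x/dθ² = (159)²·(+0.051717) = +1306.9 m/s²;  |a| = 1306.9 m/s².

1310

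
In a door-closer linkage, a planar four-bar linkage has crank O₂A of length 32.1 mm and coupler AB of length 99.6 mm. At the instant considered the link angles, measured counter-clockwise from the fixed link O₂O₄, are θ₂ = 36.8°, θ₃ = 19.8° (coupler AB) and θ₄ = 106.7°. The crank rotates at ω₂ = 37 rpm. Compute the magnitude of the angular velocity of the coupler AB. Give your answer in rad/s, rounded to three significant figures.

ω₂ = 3.875 rad/s (from 37 rpm).
Differentiating the loop-closure r₂e^{iθ₂}+r₃e^{iθ₃}=r₁+r₄e^{iθ₄} gives r₂ω₂e^{iθ₂}+r₃ω₃e^{iθ₃}=r₄ω₄e^{iθ₄}.
Eliminating the other unknown: ω₃ = r₂ω₂ sin(θ₄−θ₂) / [r₃ sin(θ₃−θ₄)].
Numerator sine = +0.93909; denominator sine = -0.99854.
Result = 0.0321·3.875·(+0.93909) / (0.0996·(-0.99854)) = -1.1744 rad/s; magnitude 1.1744 rad/s.

1.17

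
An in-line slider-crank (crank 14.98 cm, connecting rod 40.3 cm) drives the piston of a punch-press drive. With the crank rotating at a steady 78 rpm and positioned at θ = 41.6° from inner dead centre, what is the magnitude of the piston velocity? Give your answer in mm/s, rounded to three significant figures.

1050

ω = 2π·78/60 = 8.168 rad/s
For an in-line slider-crank, x = r cosθ + √(L² − r² sin²θ), so v = −rω sinθ·[1 + r cosθ/√(L² − r² sin²θ)].
With r = 0.1498 m, L = 0.403 m, θ = 41.6°: √(L² − r² sin²θ) = 0.39053 m.
v = −0.1498·8.168·0.66393·[1 + 0.1498·0.74780/0.39053] = -1.0454 m/s.
|v| = 1.0454 m/s = 1045.4 mm/s.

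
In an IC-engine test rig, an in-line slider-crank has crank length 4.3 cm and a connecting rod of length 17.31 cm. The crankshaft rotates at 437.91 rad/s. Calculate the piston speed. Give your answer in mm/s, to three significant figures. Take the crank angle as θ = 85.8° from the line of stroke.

19100

ω = 437.9 rad/s
For an in-line slider-crank, x = r cosθ + √(L² − r² sin²θ), so v = −rω sinθ·[1 + r cosθ/√(L² − r² sin²θ)].
With r = 0.043 m, L = 0.1731 m, θ = 85.8°: √(L² − r² sin²θ) = 0.1677 m.
v = −0.043·437.9·0.99731·[1 + 0.043·0.07324/0.1677] = -19.132 m/s.
|v| = 19.132 m/s = 19132 mm/s.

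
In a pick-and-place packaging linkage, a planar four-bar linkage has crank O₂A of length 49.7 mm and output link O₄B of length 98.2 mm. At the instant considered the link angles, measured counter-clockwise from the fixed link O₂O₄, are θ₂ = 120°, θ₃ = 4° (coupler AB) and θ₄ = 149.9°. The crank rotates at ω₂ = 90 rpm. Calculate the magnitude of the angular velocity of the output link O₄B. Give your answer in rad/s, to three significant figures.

ω₂ = 9.425 rad/s (from 90 rpm).
Differentiating the loop-closure r₂e^{iθ₂}+r₃e^{iθ₃}=r₁+r₄e^{iθ₄} gives r₂ω₂e^{iθ₂}+r₃ω₃e^{iθ₃}=r₄ω₄e^{iθ₄}.
Eliminating the other unknown: ω₄ = r₂ω₂ sin(θ₂−θ₃) / [r₄ sin(θ₄−θ₃)].
Numerator sine = +0.89879; denominator sine = +0.56064.
Result = 0.0497·9.425·(+0.89879) / (0.0982·(+0.56064)) = +7.647 rad/s; magnitude 7.647 rad/s.

7.65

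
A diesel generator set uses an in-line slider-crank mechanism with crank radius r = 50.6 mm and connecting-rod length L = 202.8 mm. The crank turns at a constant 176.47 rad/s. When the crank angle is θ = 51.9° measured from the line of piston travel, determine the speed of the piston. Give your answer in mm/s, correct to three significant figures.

8130

ω = 176.5 rad/s
For an in-line slider-crank, x = r cosθ + √(L² − r² sin²θ), so v = −rω sinθ·[1 + r cosθ/√(L² − r² sin²θ)].
With r = 0.0506 m, L = 0.2028 m, θ = 51.9°: √(L² − r² sin²θ) = 0.19885 m.
v = −0.0506·176.5·0.78694·[1 + 0.0506·0.61704/0.19885] = -8.1301 m/s.
|v| = 8.1301 m/s = 8130.1 mm/s.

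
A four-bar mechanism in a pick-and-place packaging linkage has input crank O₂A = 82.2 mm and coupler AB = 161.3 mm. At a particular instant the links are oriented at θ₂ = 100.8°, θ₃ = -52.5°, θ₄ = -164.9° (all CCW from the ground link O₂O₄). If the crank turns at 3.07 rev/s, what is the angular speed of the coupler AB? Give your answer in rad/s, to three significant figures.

10.6

ω₂ = 19.29 rad/s (from 3.07 rev/s).
Differentiating the loop-closure r₂e^{iθ₂}+r₃e^{iθ₃}=r₁+r₄e^{iθ₄} gives r₂ω₂e^{iθ₂}+r₃ω₃e^{iθ₃}=r₄ω₄e^{iθ₄}.
Eliminating the other unknown: ω₃ = r₂ω₂ sin(θ₄−θ₂) / [r₃ sin(θ₃−θ₄)].
Numerator sine = +0.99719; denominator sine = +0.92455.
Result = 0.0822·19.29·(+0.99719) / (0.1613·(+0.92455)) = +10.602 rad/s; magnitude 10.602 rad/s.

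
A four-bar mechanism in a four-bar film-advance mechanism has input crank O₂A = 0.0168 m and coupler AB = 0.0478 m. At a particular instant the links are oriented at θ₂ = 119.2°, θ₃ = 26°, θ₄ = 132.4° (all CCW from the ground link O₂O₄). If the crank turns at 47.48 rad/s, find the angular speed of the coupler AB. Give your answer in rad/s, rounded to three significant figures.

3.97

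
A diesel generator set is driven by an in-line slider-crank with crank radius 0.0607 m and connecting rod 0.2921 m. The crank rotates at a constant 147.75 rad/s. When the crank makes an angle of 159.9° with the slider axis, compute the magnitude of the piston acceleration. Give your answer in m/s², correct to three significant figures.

ω = 147.8 rad/s
x(θ) = r cosθ + √(L² − r² sin²θ); with ω constant, a = ω²·d²x/dθ².
d²x/dθ² = −r cosθ − r²(cos2θ)/√u − r⁴ sin²2θ/(4u^{3/2}),  u = L² − r² sin²θ = 0.0848873 m².
Substituting r = 0.0607 m, L = 0.2921 m, θ = 159.9°: d²x/dθ² = +0.047287 m.
a = ω²·d²x/dθ² = (147.8)²·(+0.047287) = +1032.3 m/s²;  |a| = 1032.3 m/s².

1030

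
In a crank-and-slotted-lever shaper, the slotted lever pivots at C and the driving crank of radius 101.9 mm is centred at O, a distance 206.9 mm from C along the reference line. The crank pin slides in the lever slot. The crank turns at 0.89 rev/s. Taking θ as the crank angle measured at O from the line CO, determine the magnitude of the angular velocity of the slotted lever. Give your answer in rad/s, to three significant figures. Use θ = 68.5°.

1.48

ω = 5.592 rad/s (from 0.89 rev/s).
Crank pin A relative to C: A = (d + r cosθ, r sinθ); lever angle φ = atan2(r sinθ, d + r cosθ).
Differentiating tanφ: φ̇ = rω(d cosθ + r)/(d² + r² + 2dr cosθ).
d² + r² + 2dr cosθ = |CA|² = 0.0686452 m²;  d cosθ + r = +0.17773 m.
|ω_lever| = |0.1019·5.592·+0.17773| / 0.0686452 = 1.4753 rad/s.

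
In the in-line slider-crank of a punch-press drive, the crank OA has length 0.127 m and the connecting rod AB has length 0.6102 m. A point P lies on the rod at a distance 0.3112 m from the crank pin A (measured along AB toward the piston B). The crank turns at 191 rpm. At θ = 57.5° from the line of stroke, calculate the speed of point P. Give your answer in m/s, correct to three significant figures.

ω = 20 rad/s.  Crank-pin speed |V_A| = rω = 2.5402 m/s, perpendicular to OA.
Rod angle: sinφ = −(r/L) sinθ ⇒ φ = -10.110°; ω_rod = −rω cosθ/√(L²−r²sin²θ) = -2.272 rad/s.
V_P = V_A + ω_rod × AP, with AP = 0.3112 m along the rod.
Components: V_Px = −rω sinθ − a·ω_rod·sinφ = -2.2665 m/s;  V_Py = rω cosθ + a·ω_rod·cosφ = +0.66878 m/s.
|V_P| = √(V_Px² + V_Py²) = 2.3631 m/s.

2.36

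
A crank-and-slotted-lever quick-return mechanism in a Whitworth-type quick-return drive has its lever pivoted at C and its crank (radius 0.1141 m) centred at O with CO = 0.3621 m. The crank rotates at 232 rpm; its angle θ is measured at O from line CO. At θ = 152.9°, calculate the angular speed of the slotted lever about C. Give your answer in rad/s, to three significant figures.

ω = 24.29 rad/s (from 232 rpm).
Crank pin A relative to C: A = (d + r cosθ, r sinθ); lever angle φ = atan2(r sinθ, d + r cosθ).
Differentiating tanφ: φ̇ = rω(d cosθ + r)/(d² + r² + 2dr cosθ).
d² + r² + 2dr cosθ = |CA|² = 0.0705758 m²;  d cosθ + r = -0.20825 m.
|ω_lever| = |0.1141·24.29·-0.20825| / 0.0705758 = 8.1794 rad/s.

8.18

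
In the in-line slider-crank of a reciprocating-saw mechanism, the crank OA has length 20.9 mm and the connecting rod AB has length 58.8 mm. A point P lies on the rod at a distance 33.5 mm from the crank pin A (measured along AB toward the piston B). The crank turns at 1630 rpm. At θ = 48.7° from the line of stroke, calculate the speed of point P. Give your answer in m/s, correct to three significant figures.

ω = 170.7 rad/s.  Crank-pin speed |V_A| = rω = 3.5675 m/s, perpendicular to OA.
Rod angle: sinφ = −(r/L) sinθ ⇒ φ = -15.488°; ω_rod = −rω cosθ/√(L²−r²sin²θ) = -41.552 rad/s.
V_P = V_A + ω_rod × AP, with AP = 0.0335 m along the rod.
Components: V_Px = −rω sinθ − a·ω_rod·sinφ = -3.0518 m/s;  V_Py = rω cosθ + a·ω_rod·cosφ = +1.0131 m/s.
|V_P| = √(V_Px² + V_Py²) = 3.2156 m/s.

3.22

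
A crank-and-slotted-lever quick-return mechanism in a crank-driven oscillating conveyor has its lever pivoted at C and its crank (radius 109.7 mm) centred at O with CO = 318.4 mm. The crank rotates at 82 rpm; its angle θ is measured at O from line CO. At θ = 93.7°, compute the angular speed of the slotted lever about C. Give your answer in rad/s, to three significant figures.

ω = 8.587 rad/s (from 82 rpm).
Crank pin A relative to C: A = (d + r cosθ, r sinθ); lever angle φ = atan2(r sinθ, d + r cosθ).
Differentiating tanφ: φ̇ = rω(d cosθ + r)/(d² + r² + 2dr cosθ).
d² + r² + 2dr cosθ = |CA|² = 0.108905 m²;  d cosθ + r = +0.089153 m.
|ω_lever| = |0.1097·8.587·+0.089153| / 0.108905 = 0.77115 rad/s.

0.771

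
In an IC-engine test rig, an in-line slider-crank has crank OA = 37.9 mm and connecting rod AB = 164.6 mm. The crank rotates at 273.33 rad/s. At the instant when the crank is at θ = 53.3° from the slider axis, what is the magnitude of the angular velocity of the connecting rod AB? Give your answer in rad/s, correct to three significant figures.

38.3

ω = 273.3 rad/s
The rod makes angle φ with the slider axis where L sinφ = r sinθ; differentiating, L cosφ·φ̇ = r ω cosθ.
L cosφ = √(L² − r² sin²θ) = 0.16177 m.
|ω_rod| = r ω |cosθ| / √(L² − r² sin²θ) = 0.0379·273.3·0.59763/0.16177 = 38.27 rad/s.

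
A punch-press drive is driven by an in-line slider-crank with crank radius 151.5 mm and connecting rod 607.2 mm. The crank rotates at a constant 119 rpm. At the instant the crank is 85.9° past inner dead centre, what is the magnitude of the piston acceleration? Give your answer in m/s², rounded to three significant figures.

ω = 2π·119/60 = 12.46 rad/s
x(θ) = r cosθ + √(L² − r² sin²θ); with ω constant, a = ω²·d²x/dθ².
d²x/dθ² = −r cosθ − r²(cos2θ)/√u − r⁴ sin²2θ/(4u^{3/2}),  u = L² − r² sin²θ = 0.345857 m².
Substituting r = 0.1515 m, L = 0.6072 m, θ = 85.9°: d²x/dθ² = +0.027784 m.
a = ω²·d²x/dθ² = (12.46)²·(+0.027784) = +4.3147 m/s²;  |a| = 4.3147 m/s².

4.31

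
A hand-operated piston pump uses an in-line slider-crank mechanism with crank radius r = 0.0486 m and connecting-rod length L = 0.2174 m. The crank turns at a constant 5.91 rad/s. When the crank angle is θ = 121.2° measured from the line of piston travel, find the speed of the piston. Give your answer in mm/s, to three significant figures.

ω = 5.91 rad/s
For an in-line slider-crank, x = r cosθ + √(L² − r² sin²θ), so v = −rω sinθ·[1 + r cosθ/√(L² − r² sin²θ)].
With r = 0.0486 m, L = 0.2174 m, θ = 121.2°: √(L² − r² sin²θ) = 0.21339 m.
v = −0.0486·5.91·0.85536·[1 + 0.0486·-0.51803/0.21339] = -0.2167 m/s.
|v| = 0.2167 m/s = 216.7 mm/s.

217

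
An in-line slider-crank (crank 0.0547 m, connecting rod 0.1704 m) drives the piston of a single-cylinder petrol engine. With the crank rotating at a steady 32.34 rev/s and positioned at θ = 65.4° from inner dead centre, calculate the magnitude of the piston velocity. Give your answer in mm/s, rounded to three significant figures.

11500

ω = 2π·32.3 = 203.2 rad/s
For an in-line slider-crank, x = r cosθ + √(L² − r² sin²θ), so v = −rω sinθ·[1 + r cosθ/√(L² − r² sin²θ)].
With r = 0.0547 m, L = 0.1704 m, θ = 65.4°: √(L² − r² sin²θ) = 0.16298 m.
v = −0.0547·203.2·0.90924·[1 + 0.0547·0.41628/0.16298] = -11.518 m/s.
|v| = 11.518 m/s = 11518 mm/s.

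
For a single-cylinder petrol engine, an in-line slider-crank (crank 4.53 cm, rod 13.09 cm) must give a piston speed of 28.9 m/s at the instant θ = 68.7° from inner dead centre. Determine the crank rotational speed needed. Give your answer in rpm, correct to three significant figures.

For an in-line slider-crank, |v_piston| = rω|sinθ|·[1 + r cosθ/√(L² − r² sin²θ)].
With r = 0.0453 m, L = 0.1309 m, θ = 68.7°: the bracketed kinematic factor |dx/dθ| = 0.047811 m.
ω = v/|dx/dθ| = 28.9/0.047811 = 604.47 rad/s.
N = 60ω/(2π) = 5772.3 rpm.

5770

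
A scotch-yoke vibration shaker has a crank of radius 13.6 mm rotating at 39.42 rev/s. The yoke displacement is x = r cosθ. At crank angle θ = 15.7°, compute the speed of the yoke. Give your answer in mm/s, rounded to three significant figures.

912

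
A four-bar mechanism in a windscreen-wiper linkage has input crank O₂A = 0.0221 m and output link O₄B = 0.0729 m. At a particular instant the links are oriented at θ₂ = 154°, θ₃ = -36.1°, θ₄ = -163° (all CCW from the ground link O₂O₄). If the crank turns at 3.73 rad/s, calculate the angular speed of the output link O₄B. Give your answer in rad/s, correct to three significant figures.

ω₂ = 3.73 rad/s
Differentiating the loop-closure r₂e^{iθ₂}+r₃e^{iθ₃}=r₁+r₄e^{iθ₄} gives r₂ω₂e^{iθ₂}+r₃ω₃e^{iθ₃}=r₄ω₄e^{iθ₄}.
Eliminating the other unknown: ω₄ = r₂ω₂ sin(θ₂−θ₃) / [r₄ sin(θ₄−θ₃)].
Numerator sine = -0.17537; denominator sine = -0.79968.
Result = 0.0221·3.73·(-0.17537) / (0.0729·(-0.79968)) = +0.24797 rad/s; magnitude 0.24797 rad/s.

0.248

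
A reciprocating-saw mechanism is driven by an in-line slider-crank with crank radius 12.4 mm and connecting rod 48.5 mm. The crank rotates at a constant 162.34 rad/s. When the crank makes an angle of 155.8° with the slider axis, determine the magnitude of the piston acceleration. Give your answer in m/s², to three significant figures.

ω = 162.3 rad/s
x(θ) = r cosθ + √(L² − r² sin²θ); with ω constant, a = ω²·d²x/dθ².
d²x/dθ² = −r cosθ − r²(cos2θ)/√u − r⁴ sin²2θ/(4u^{3/2}),  u = L² − r² sin²θ = 0.00232641 m².
Substituting r = 0.0124 m, L = 0.0485 m, θ = 155.8°: d²x/dθ² = +0.0091643 m.
a = ω²·d²x/dθ² = (162.3)²·(+0.0091643) = +241.52 m/s²;  |a| = 241.52 m/s².

242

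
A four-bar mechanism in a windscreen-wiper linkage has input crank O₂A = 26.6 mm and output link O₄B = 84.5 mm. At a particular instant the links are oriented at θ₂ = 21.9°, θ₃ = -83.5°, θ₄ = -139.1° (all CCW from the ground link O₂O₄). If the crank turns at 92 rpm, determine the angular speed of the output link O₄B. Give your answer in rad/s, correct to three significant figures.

3.54

ω₂ = 9.634 rad/s (from 92 rpm).
Differentiating the loop-closure r₂e^{iθ₂}+r₃e^{iθ₃}=r₁+r₄e^{iθ₄} gives r₂ω₂e^{iθ₂}+r₃ω₃e^{iθ₃}=r₄ω₄e^{iθ₄}.
Eliminating the other unknown: ω₄ = r₂ω₂ sin(θ₂−θ₃) / [r₄ sin(θ₄−θ₃)].
Numerator sine = +0.96410; denominator sine = -0.82511.
Result = 0.0266·9.634·(+0.96410) / (0.0845·(-0.82511)) = -3.5436 rad/s; magnitude 3.5436 rad/s.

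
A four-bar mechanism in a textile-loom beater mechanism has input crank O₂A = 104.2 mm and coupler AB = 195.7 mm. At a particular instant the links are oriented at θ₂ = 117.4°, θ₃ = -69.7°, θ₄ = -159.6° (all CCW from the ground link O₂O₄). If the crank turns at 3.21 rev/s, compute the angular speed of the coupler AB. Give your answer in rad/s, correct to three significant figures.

10.7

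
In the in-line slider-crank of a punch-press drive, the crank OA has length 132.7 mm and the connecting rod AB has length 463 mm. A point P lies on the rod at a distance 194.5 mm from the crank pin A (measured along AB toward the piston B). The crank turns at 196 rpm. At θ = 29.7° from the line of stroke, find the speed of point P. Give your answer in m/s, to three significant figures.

2.03

ω = 20.53 rad/s.  Crank-pin speed |V_A| = rω = 2.7237 m/s, perpendicular to OA.
Rod angle: sinφ = −(r/L) sinθ ⇒ φ = -8.164°; ω_rod = −rω cosθ/√(L²−r²sin²θ) = -5.1622 rad/s.
V_P = V_A + ω_rod × AP, with AP = 0.1945 m along the rod.
Components: V_Px = −rω sinθ − a·ω_rod·sinφ = -1.492 m/s;  V_Py = rω cosθ + a·ω_rod·cosφ = +1.372 m/s.
|V_P| = √(V_Px² + V_Py²) = 2.027 m/s.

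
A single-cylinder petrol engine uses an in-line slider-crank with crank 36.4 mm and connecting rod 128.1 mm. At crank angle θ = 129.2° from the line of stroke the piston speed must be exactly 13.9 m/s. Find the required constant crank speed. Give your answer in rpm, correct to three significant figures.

5770

For an in-line slider-crank, |v_piston| = rω|sinθ|·[1 + r cosθ/√(L² − r² sin²θ)].
With r = 0.0364 m, L = 0.1281 m, θ = 129.2°: the bracketed kinematic factor |dx/dθ| = 0.023015 m.
ω = v/|dx/dθ| = 13.9/0.023015 = 603.97 rad/s.
N = 60ω/(2π) = 5767.4 rpm.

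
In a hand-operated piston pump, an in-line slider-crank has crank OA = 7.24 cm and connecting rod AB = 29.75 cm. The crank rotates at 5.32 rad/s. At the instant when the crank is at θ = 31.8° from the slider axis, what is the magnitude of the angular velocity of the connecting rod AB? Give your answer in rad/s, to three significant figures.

1.11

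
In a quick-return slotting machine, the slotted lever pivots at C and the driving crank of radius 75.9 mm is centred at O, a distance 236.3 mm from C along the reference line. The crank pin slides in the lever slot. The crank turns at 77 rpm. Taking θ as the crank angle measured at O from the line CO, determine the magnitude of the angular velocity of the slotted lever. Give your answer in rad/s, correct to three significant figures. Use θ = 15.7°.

1.93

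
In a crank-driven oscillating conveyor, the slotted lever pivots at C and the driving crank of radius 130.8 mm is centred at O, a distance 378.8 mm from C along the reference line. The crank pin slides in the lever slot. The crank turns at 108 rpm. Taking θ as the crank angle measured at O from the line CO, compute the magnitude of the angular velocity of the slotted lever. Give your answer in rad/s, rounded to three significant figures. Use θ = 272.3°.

ω = 11.31 rad/s (from 108 rpm).
Crank pin A relative to C: A = (d + r cosθ, r sinθ); lever angle φ = atan2(r sinθ, d + r cosθ).
Differentiating tanφ: φ̇ = rω(d cosθ + r)/(d² + r² + 2dr cosθ).
d² + r² + 2dr cosθ = |CA|² = 0.164575 m²;  d cosθ + r = +0.146 m.
|ω_lever| = |0.1308·11.31·+0.146| / 0.164575 = 1.3124 rad/s.

1.31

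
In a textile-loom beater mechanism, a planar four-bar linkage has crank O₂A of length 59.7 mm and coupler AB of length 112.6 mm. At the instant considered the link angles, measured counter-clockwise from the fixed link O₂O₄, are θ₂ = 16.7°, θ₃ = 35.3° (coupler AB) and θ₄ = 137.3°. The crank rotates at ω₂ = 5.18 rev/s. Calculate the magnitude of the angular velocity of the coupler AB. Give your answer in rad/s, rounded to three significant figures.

15.2

ω₂ = 32.55 rad/s (from 5.18 rev/s).
Differentiating the loop-closure r₂e^{iθ₂}+r₃e^{iθ₃}=r₁+r₄e^{iθ₄} gives r₂ω₂e^{iθ₂}+r₃ω₃e^{iθ₃}=r₄ω₄e^{iθ₄}.
Eliminating the other unknown: ω₃ = r₂ω₂ sin(θ₄−θ₂) / [r₃ sin(θ₃−θ₄)].
Numerator sine = +0.86074; denominator sine = -0.97815.
Result = 0.0597·32.55·(+0.86074) / (0.1126·(-0.97815)) = -15.185 rad/s; magnitude 15.185 rad/s.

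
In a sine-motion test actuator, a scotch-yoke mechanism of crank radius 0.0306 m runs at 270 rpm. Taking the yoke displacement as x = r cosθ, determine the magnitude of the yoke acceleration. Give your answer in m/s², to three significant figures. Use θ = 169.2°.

24.0

ω = 28.27 rad/s (from 270 rpm).
x = r cosθ ⇒ ẍ = −rω² cosθ (ω constant).
|a| = rω²|cosθ| = 0.0306·(28.27)²·|cos 169.2°| = 24.029 m/s².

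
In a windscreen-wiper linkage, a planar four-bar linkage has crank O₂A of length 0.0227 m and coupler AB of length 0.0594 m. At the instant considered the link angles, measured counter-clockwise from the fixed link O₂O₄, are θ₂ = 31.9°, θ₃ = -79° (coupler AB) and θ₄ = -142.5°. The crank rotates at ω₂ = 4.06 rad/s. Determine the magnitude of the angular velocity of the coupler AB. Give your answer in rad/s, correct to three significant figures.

ω₂ = 4.06 rad/s
Differentiating the loop-closure r₂e^{iθ₂}+r₃e^{iθ₃}=r₁+r₄e^{iθ₄} gives r₂ω₂e^{iθ₂}+r₃ω₃e^{iθ₃}=r₄ω₄e^{iθ₄}.
Eliminating the other unknown: ω₃ = r₂ω₂ sin(θ₄−θ₂) / [r₃ sin(θ₃−θ₄)].
Numerator sine = -0.09758; denominator sine = +0.89493.
Result = 0.0227·4.06·(-0.09758) / (0.0594·(+0.89493)) = -0.16918 rad/s; magnitude 0.16918 rad/s.

0.169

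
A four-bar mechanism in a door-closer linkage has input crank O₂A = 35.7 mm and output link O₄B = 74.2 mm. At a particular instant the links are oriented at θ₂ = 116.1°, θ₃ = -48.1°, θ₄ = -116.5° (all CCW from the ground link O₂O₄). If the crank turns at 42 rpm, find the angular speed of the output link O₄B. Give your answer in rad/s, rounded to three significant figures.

ω₂ = 4.398 rad/s (from 42 rpm).
Differentiating the loop-closure r₂e^{iθ₂}+r₃e^{iθ₃}=r₁+r₄e^{iθ₄} gives r₂ω₂e^{iθ₂}+r₃ω₃e^{iθ₃}=r₄ω₄e^{iθ₄}.
Eliminating the other unknown: ω₄ = r₂ω₂ sin(θ₂−θ₃) / [r₄ sin(θ₄−θ₃)].
Numerator sine = +0.27228; denominator sine = -0.92978.
Result = 0.0357·4.398·(+0.27228) / (0.0742·(-0.92978)) = -0.6197 rad/s; magnitude 0.6197 rad/s.

0.620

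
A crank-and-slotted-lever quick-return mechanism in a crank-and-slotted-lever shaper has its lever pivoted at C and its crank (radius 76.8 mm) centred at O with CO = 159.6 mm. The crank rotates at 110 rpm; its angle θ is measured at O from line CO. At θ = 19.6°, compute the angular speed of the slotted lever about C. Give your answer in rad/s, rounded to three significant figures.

ω = 11.52 rad/s (from 110 rpm).
Crank pin A relative to C: A = (d + r cosθ, r sinθ); lever angle φ = atan2(r sinθ, d + r cosθ).
Differentiating tanφ: φ̇ = rω(d cosθ + r)/(d² + r² + 2dr cosθ).
d² + r² + 2dr cosθ = |CA|² = 0.0544645 m²;  d cosθ + r = +0.22715 m.
|ω_lever| = |0.0768·11.52·+0.22715| / 0.0544645 = 3.6897 rad/s.

3.69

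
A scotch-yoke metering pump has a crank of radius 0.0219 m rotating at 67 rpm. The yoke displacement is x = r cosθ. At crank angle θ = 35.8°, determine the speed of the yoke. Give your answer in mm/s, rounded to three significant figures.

89.9

ω = 7.016 rad/s (from 67 rpm).
x = r cosθ ⇒ ẋ = −rω sinθ.
|v| = rω|sinθ| = 0.0219·7.016·|sin 35.8°| = 0.089882 m/s = 89.882 mm/s.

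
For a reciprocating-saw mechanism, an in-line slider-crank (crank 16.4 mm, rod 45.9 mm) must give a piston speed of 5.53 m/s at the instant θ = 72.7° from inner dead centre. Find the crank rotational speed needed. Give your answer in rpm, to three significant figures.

3030

For an in-line slider-crank, |v_piston| = rω|sinθ|·[1 + r cosθ/√(L² − r² sin²θ)].
With r = 0.0164 m, L = 0.0459 m, θ = 72.7°: the bracketed kinematic factor |dx/dθ| = 0.017428 m.
ω = v/|dx/dθ| = 5.53/0.017428 = 317.31 rad/s.
N = 60ω/(2π) = 3030.1 rpm.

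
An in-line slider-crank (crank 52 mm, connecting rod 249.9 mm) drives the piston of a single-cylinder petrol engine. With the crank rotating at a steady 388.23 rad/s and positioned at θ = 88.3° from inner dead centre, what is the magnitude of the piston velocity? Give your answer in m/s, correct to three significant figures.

ω = 388.2 rad/s
For an in-line slider-crank, x = r cosθ + √(L² − r² sin²θ), so v = −rω sinθ·[1 + r cosθ/√(L² − r² sin²θ)].
With r = 0.052 m, L = 0.2499 m, θ = 88.3°: √(L² − r² sin²θ) = 0.24443 m.
v = −0.052·388.2·0.99956·[1 + 0.052·0.02967/0.24443] = -20.306 m/s.
|v| = 20.306 m/s.

20.3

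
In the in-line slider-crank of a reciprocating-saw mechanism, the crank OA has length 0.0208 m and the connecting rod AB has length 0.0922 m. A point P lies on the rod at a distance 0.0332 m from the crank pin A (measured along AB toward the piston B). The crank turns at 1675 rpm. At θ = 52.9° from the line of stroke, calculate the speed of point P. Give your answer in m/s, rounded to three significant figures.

ω = 175.4 rad/s.  Crank-pin speed |V_A| = rω = 3.6484 m/s, perpendicular to OA.
Rod angle: sinφ = −(r/L) sinθ ⇒ φ = -10.366°; ω_rod = −rω cosθ/√(L²−r²sin²θ) = -24.266 rad/s.
V_P = V_A + ω_rod × AP, with AP = 0.0332 m along the rod.
Components: V_Px = −rω sinθ − a·ω_rod·sinφ = -3.0549 m/s;  V_Py = rω cosθ + a·ω_rod·cosφ = +1.4083 m/s.
|V_P| = √(V_Px² + V_Py²) = 3.3639 m/s.

3.36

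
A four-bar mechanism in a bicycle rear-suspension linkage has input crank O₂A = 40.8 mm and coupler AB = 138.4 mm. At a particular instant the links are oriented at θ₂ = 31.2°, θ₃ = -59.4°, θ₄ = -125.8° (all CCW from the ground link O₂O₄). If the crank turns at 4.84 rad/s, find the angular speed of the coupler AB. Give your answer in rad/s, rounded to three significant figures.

0.608

ω₂ = 4.84 rad/s
Differentiating the loop-closure r₂e^{iθ₂}+r₃e^{iθ₃}=r₁+r₄e^{iθ₄} gives r₂ω₂e^{iθ₂}+r₃ω₃e^{iθ₃}=r₄ω₄e^{iθ₄}.
Eliminating the other unknown: ω₃ = r₂ω₂ sin(θ₄−θ₂) / [r₃ sin(θ₃−θ₄)].
Numerator sine = -0.39073; denominator sine = +0.91636.
Result = 0.0408·4.84·(-0.39073) / (0.1384·(+0.91636)) = -0.60839 rad/s; magnitude 0.60839 rad/s.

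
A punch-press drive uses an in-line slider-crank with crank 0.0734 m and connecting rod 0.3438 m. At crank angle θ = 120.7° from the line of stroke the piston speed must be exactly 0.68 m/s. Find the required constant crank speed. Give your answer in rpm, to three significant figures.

116

For an in-line slider-crank, |v_piston| = rω|sinθ|·[1 + r cosθ/√(L² − r² sin²θ)].
With r = 0.0734 m, L = 0.3438 m, θ = 120.7°: the bracketed kinematic factor |dx/dθ| = 0.056115 m.
ω = v/|dx/dθ| = 0.68/0.056115 = 12.118 rad/s.
N = 60ω/(2π) = 115.72 rpm.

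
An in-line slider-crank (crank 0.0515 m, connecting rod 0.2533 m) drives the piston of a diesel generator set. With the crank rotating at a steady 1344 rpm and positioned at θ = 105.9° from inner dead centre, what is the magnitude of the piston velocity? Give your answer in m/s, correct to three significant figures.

6.58

ω = 2π·1344/60 = 140.7 rad/s
For an in-line slider-crank, x = r cosθ + √(L² − r² sin²θ), so v = −rω sinθ·[1 + r cosθ/√(L² − r² sin²θ)].
With r = 0.0515 m, L = 0.2533 m, θ = 105.9°: √(L² − r² sin²θ) = 0.24841 m.
v = −0.0515·140.7·0.96174·[1 + 0.0515·-0.27396/0.24841] = -6.575 m/s.
|v| = 6.575 m/s.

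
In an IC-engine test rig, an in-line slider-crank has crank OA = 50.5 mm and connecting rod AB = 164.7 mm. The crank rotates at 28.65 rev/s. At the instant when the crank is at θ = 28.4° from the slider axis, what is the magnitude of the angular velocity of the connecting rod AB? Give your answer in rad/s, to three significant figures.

49.1

ω = 180 rad/s (converted from 28.65 rev/s).
The rod makes angle φ with the slider axis where L sinφ = r sinθ; differentiating, L cosφ·φ̇ = r ω cosθ.
L cosφ = √(L² − r² sin²θ) = 0.16294 m.
|ω_rod| = r ω |cosθ| / √(L² − r² sin²θ) = 0.0505·180·0.87965/0.16294 = 49.077 rad/s.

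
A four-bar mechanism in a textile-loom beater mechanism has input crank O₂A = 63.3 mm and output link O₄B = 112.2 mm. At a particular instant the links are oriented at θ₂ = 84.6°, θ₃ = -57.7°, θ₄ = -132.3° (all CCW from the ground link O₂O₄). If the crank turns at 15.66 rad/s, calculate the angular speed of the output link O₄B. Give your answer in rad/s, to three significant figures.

ω₂ = 15.66 rad/s
Differentiating the loop-closure r₂e^{iθ₂}+r₃e^{iθ₃}=r₁+r₄e^{iθ₄} gives r₂ω₂e^{iθ₂}+r₃ω₃e^{iθ₃}=r₄ω₄e^{iθ₄}.
Eliminating the other unknown: ω₄ = r₂ω₂ sin(θ₂−θ₃) / [r₄ sin(θ₄−θ₃)].
Numerator sine = +0.61153; denominator sine = -0.96410.
Result = 0.0633·15.66·(+0.61153) / (0.1122·(-0.96410)) = -5.604 rad/s; magnitude 5.604 rad/s.

5.60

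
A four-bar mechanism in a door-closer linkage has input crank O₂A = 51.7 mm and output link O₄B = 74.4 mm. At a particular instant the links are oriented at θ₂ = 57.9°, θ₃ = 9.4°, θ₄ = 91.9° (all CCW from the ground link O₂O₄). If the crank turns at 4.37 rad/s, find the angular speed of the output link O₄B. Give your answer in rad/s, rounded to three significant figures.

2.29

ω₂ = 4.37 rad/s
Differentiating the loop-closure r₂e^{iθ₂}+r₃e^{iθ₃}=r₁+r₄e^{iθ₄} gives r₂ω₂e^{iθ₂}+r₃ω₃e^{iθ₃}=r₄ω₄e^{iθ₄}.
Eliminating the other unknown: ω₄ = r₂ω₂ sin(θ₂−θ₃) / [r₄ sin(θ₄−θ₃)].
Numerator sine = +0.74896; denominator sine = +0.99144.
Result = 0.0517·4.37·(+0.74896) / (0.0744·(+0.99144)) = +2.294 rad/s; magnitude 2.294 rad/s.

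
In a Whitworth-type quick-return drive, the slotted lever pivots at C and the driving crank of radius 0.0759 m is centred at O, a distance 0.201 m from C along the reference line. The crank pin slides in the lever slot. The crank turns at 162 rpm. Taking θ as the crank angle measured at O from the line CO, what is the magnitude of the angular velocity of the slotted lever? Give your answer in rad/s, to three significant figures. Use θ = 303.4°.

ω = 16.96 rad/s (from 162 rpm).
Crank pin A relative to C: A = (d + r cosθ, r sinθ); lever angle φ = atan2(r sinθ, d + r cosθ).
Differentiating tanφ: φ̇ = rω(d cosθ + r)/(d² + r² + 2dr cosθ).
d² + r² + 2dr cosθ = |CA|² = 0.062958 m²;  d cosθ + r = +0.18655 m.
|ω_lever| = |0.0759·16.96·+0.18655| / 0.062958 = 3.8152 rad/s.

3.82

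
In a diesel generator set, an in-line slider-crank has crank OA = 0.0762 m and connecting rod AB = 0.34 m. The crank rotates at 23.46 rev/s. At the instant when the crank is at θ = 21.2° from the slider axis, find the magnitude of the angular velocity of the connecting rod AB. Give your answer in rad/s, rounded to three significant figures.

30.9

ω = 147.4 rad/s (converted from 23.46 rev/s).
The rod makes angle φ with the slider axis where L sinφ = r sinθ; differentiating, L cosφ·φ̇ = r ω cosθ.
L cosφ = √(L² − r² sin²θ) = 0.33888 m.
|ω_rod| = r ω |cosθ| / √(L² − r² sin²θ) = 0.0762·147.4·0.93232/0.33888 = 30.902 rad/s.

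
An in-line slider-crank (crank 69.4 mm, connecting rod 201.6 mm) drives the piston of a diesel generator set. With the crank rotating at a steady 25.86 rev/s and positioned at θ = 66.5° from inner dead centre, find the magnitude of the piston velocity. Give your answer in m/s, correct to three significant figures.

11.8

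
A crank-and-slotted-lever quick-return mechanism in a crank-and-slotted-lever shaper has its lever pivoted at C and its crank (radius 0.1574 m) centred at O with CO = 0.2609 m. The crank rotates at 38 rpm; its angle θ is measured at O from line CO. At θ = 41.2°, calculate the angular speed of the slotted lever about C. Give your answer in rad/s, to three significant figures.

1.43

ω = 3.979 rad/s (from 38 rpm).
Crank pin A relative to C: A = (d + r cosθ, r sinθ); lever angle φ = atan2(r sinθ, d + r cosθ).
Differentiating tanφ: φ̇ = rω(d cosθ + r)/(d² + r² + 2dr cosθ).
d² + r² + 2dr cosθ = |CA|² = 0.15464 m²;  d cosθ + r = +0.35371 m.
|ω_lever| = |0.1574·3.979·+0.35371| / 0.15464 = 1.4326 rad/s.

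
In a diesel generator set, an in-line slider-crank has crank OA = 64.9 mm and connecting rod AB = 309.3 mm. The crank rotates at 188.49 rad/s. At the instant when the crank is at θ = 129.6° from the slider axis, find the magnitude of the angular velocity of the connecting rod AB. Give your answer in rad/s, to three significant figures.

25.5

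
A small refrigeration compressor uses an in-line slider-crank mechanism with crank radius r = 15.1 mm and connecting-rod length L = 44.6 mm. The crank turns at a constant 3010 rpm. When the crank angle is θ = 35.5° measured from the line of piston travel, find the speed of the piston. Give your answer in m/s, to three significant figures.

3.54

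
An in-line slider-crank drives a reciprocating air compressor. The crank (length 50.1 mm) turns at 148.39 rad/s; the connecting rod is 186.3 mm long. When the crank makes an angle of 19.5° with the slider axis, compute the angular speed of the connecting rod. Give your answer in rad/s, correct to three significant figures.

37.8

ω = 148.4 rad/s
The rod makes angle φ with the slider axis where L sinφ = r sinθ; differentiating, L cosφ·φ̇ = r ω cosθ.
L cosφ = √(L² − r² sin²θ) = 0.18555 m.
|ω_rod| = r ω |cosθ| / √(L² − r² sin²θ) = 0.0501·148.4·0.94264/0.18555 = 37.769 rad/s.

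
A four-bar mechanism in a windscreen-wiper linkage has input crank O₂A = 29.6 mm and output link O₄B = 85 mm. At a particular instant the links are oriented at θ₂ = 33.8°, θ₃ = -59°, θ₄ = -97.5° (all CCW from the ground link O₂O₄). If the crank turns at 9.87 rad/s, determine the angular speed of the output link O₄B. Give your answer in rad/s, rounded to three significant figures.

5.51

ω₂ = 9.87 rad/s
Differentiating the loop-closure r₂e^{iθ₂}+r₃e^{iθ₃}=r₁+r₄e^{iθ₄} gives r₂ω₂e^{iθ₂}+r₃ω₃e^{iθ₃}=r₄ω₄e^{iθ₄}.
Eliminating the other unknown: ω₄ = r₂ω₂ sin(θ₂−θ₃) / [r₄ sin(θ₄−θ₃)].
Numerator sine = +0.99881; denominator sine = -0.62251.
Result = 0.0296·9.87·(+0.99881) / (0.085·(-0.62251)) = -5.5147 rad/s; magnitude 5.5147 rad/s.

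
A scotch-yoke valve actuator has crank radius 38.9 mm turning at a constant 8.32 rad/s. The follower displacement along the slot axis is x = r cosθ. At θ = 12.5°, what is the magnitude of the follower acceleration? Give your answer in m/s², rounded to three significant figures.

2.63

ω = 8.32 rad/s
x = r cosθ ⇒ ẍ = −rω² cosθ (ω constant).
|a| = rω²|cosθ| = 0.0389·(8.32)²·|cos 12.5°| = 2.6289 m/s².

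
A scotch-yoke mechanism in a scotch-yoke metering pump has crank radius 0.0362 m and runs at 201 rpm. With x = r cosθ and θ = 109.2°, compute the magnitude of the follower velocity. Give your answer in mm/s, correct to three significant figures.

ω = 21.05 rad/s (from 201 rpm).
x = r cosθ ⇒ ẋ = −rω sinθ.
|v| = rω|sinθ| = 0.0362·21.05·|sin 109.2°| = 0.71958 m/s = 719.58 mm/s.

720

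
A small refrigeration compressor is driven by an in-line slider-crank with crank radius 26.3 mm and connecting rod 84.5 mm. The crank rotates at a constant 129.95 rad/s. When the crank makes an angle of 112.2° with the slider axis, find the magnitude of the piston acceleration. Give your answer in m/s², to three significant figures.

269

ω = 129.9 rad/s
x(θ) = r cosθ + √(L² − r² sin²θ); with ω constant, a = ω²·d²x/dθ².
d²x/dθ² = −r cosθ − r²(cos2θ)/√u − r⁴ sin²2θ/(4u^{3/2}),  u = L² − r² sin²θ = 0.00654731 m².
Substituting r = 0.0263 m, L = 0.0845 m, θ = 112.2°: d²x/dθ² = +0.015934 m.
a = ω²·d²x/dθ² = (129.9)²·(+0.015934) = +269.08 m/s²;  |a| = 269.08 m/s².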